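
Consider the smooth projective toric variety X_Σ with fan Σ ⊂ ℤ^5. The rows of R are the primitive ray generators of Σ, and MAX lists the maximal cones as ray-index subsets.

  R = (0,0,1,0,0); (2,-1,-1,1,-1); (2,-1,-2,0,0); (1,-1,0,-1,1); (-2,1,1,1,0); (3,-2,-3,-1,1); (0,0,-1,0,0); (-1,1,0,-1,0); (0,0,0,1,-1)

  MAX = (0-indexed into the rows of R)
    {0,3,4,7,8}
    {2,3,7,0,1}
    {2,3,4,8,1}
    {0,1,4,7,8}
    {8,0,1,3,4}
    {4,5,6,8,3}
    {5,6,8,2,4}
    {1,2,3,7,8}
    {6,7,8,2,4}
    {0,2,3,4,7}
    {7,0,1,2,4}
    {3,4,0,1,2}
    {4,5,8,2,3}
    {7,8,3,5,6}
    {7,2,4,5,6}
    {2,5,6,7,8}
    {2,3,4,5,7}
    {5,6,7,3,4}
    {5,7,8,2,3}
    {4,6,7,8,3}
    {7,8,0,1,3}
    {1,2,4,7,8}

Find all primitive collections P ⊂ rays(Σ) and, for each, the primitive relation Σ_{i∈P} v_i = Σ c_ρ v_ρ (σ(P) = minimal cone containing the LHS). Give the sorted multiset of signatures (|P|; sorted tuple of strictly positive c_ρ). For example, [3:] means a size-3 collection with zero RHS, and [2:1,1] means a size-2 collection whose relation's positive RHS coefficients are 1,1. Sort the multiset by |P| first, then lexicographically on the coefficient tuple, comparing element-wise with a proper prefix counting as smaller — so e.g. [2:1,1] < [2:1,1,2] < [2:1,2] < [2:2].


The 9 primitive collections of Σ (r=9, n=5):

  P = {0,6}:  v_{0} + v_{6} = 0 ; sig = [2:]
  P = {0,5}:  v_{0} + v_{5} = v_{2} + v_{3} ; sig = [2:1,1]
  P = {1,6}:  v_{1} + v_{6} = v_{2} + v_{8} ; sig = [2:1,1]
  P = {1,5}:  v_{1} + v_{5} = 2·v_{2} + v_{3} + v_{8} ; sig = [2:1,1,2]
  P = {0,2,8}:  v_{0} + v_{2} + v_{8} = v_{1} ; sig = [3:1]
  P = {2,3,6}:  v_{2} + v_{3} + v_{6} = v_{5} ; sig = [3:1]
  P = {1,3,4,7}:  v_{1} + v_{3} + v_{4} + v_{7} = 0 ; sig = [4:]
  P = {4,5,7,8}:  v_{4} + v_{5} + v_{7} + v_{8} = 2·v_{6} ; sig = [4:2]
  P = {2,3,4,7,8}:  v_{2} + v_{3} + v_{4} + v_{7} + v_{8} = v_{6} ; sig = [5:1]

Hence PRS(X_Σ) =
[[2:], [2:1,1], [2:1,1], [2:1,1,2], [3:1], [3:1], [4:], [4:2], [5:1]]


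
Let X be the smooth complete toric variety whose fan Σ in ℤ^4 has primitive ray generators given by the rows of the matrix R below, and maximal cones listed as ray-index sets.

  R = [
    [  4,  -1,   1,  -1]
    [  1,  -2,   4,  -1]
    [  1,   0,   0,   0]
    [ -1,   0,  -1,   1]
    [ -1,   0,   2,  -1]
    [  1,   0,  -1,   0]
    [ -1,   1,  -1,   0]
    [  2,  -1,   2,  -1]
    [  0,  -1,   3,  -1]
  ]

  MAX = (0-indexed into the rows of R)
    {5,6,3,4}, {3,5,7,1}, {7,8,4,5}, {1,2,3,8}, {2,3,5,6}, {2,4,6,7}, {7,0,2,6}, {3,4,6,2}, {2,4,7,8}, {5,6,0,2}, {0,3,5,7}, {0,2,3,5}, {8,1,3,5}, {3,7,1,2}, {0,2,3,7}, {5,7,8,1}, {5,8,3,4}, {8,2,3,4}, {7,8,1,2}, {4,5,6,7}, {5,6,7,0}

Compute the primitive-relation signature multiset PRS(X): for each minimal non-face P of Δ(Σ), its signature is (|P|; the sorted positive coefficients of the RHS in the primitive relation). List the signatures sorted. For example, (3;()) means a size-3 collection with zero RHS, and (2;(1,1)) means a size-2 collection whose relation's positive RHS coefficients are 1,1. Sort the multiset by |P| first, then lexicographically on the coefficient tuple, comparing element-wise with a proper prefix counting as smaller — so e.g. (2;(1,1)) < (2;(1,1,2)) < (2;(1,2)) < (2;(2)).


Minimal non-faces — 14 found among 9 rays, 21 max cones:

  P={1,6}:  v_{1} + v_{6} = v_{8}  so sig = (2;(1))
  P={6,8}:  v_{6} + v_{8} = v_{4}  so sig = (2;(1))
  P={0,4}:  v_{0} + v_{4} = v_{6} + 2·v_{7}  so sig = (2;(1,2))
  P={0,1}:  v_{0} + v_{1} = v_{3} + 3·v_{7}  so sig = (2;(1,3))
  P={0,8}:  v_{0} + v_{8} = 2·v_{7}  so sig = (2;(2))
  P={1,4}:  v_{1} + v_{4} = 2·v_{8}  so sig = (2;(2))
  P={3,6,7}:  v_{3} + v_{6} + v_{7} = 0  so sig = (3;())
  P={2,5,7}:  v_{2} + v_{5} + v_{7} = v_{0}  so sig = (3;(1))
  P={2,5,8}:  v_{2} + v_{5} + v_{8} = v_{7}  so sig = (3;(1))
  P={3,4,7}:  v_{3} + v_{4} + v_{7} = v_{8}  so sig = (3;(1))
  P={3,7,8}:  v_{3} + v_{7} + v_{8} = v_{1}  so sig = (3;(1))
  P={0,3,6}:  v_{0} + v_{3} + v_{6} = v_{2} + v_{5}  so sig = (3;(1,1))
  P={2,4,5}:  v_{2} + v_{4} + v_{5} = v_{6} + v_{7}  so sig = (3;(1,1))
  P={1,2,5}:  v_{1} + v_{2} + v_{5} = v_{3} + 2·v_{7}  so sig = (3;(1,2))

Hence PRS(X_Σ) =
    |P|=2: 6 collections, coeffs (1), (1), (1,2), (1,3), (2), (2)
    |P|=3: 8 collections, coeffs (), (1), (1), (1), (1), (1,1), (1,1), (1,2)


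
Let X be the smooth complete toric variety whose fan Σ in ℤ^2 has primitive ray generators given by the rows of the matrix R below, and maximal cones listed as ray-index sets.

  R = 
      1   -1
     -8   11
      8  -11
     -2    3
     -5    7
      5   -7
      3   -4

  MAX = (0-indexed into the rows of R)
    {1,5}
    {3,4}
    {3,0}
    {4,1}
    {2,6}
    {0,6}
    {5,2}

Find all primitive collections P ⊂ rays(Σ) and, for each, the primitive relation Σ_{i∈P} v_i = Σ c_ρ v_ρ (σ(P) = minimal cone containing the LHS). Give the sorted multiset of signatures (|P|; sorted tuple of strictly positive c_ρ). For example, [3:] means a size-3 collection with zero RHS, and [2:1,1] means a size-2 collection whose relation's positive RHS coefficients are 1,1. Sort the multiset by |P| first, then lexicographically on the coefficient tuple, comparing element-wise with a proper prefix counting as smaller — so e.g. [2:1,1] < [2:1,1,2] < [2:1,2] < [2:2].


Δ(Σ) — 7 vertices, 14 min non-faces:

  P = {1,2}:  v_{1} + v_{2} = 0  so sig = [2:]
  P = {4,5}:  v_{4} + v_{5} = 0  so sig = [2:]
  P = {1,6}:  v_{1} + v_{6} = v_{4}  so sig = [2:1]
  P = {2,4}:  v_{2} + v_{4} = v_{6}  so sig = [2:1]
  P = {3,5}:  v_{3} + v_{5} = v_{6}  so sig = [2:1]
  P = {3,6}:  v_{3} + v_{6} = v_{0}  so sig = [2:1]
  P = {4,6}:  v_{4} + v_{6} = v_{3}  so sig = [2:1]
  P = {5,6}:  v_{5} + v_{6} = v_{2}  so sig = [2:1]
  P = {0,1}:  v_{0} + v_{1} = v_{3} + v_{4}  so sig = [2:1,1]
  P = {0,4}:  v_{0} + v_{4} = 2·v_{3}  so sig = [2:2]
  P = {0,5}:  v_{0} + v_{5} = 2·v_{6}  so sig = [2:2]
  P = {1,3}:  v_{1} + v_{3} = 2·v_{4}  so sig = [2:2]
  P = {2,3}:  v_{2} + v_{3} = 2·v_{6}  so sig = [2:2]
  P = {0,2}:  v_{0} + v_{2} = 3·v_{6}  so sig = [2:3]

Hence PRS(X_Σ) =
    |P|=2: 14 collections, coeffs (), (), (1), (1), (1), (1), (1), (1), (1,1), (2), (2), (2), (2), (3)


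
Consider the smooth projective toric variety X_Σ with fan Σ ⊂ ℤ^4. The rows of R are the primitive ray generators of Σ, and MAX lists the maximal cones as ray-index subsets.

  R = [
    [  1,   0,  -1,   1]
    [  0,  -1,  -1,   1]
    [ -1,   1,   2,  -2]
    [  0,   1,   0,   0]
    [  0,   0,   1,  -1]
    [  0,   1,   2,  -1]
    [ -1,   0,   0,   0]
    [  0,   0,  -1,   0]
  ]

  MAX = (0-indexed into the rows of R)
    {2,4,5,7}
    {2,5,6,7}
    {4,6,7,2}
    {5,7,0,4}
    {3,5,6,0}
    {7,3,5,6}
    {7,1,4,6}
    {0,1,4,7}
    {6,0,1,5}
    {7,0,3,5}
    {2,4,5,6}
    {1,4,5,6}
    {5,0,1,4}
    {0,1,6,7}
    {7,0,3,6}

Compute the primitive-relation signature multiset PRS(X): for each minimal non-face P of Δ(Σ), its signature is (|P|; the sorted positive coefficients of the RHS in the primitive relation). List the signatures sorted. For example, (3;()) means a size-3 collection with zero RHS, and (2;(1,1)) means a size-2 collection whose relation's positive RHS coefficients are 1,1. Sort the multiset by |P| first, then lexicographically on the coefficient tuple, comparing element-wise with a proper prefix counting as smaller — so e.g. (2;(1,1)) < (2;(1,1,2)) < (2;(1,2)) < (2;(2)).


|primitive collections| = 9. Relations:

  • {0,2}:  v_{0} + v_{2} = v_{5} + v_{7} ; sig = (2;(1,1))
  • {1,2}:  v_{1} + v_{2} = v_{4} + v_{6} ; sig = (2;(1,1))
  • {1,3}:  v_{1} + v_{3} = v_{0} + v_{6} ; sig = (2;(1,1))
  • {3,4}:  v_{3} + v_{4} = v_{5} + v_{7} ; sig = (2;(1,1))
  • {2,3}:  v_{2} + v_{3} = 2·v_{5} + v_{6} + 2·v_{7} ; sig = (2;(1,2,2))
  • {0,4,6}:  v_{0} + v_{4} + v_{6} = 0 ; sig = (3;())
  • {1,5,7}:  v_{1} + v_{5} + v_{7} = 0 ; sig = (3;())
  • {0,5,6,7}:  v_{0} + v_{5} + v_{6} + v_{7} = v_{3} ; sig = (4;(1))
  • {4,5,6,7}:  v_{4} + v_{5} + v_{6} + v_{7} = v_{2} ; sig = (4;(1))

Hence PRS(X_Σ) =
[(2;(1,1)), (2;(1,1)), (2;(1,1)), (2;(1,1)), (2;(1,2,2)), (3;()), (3;()), (4;(1)), (4;(1))]


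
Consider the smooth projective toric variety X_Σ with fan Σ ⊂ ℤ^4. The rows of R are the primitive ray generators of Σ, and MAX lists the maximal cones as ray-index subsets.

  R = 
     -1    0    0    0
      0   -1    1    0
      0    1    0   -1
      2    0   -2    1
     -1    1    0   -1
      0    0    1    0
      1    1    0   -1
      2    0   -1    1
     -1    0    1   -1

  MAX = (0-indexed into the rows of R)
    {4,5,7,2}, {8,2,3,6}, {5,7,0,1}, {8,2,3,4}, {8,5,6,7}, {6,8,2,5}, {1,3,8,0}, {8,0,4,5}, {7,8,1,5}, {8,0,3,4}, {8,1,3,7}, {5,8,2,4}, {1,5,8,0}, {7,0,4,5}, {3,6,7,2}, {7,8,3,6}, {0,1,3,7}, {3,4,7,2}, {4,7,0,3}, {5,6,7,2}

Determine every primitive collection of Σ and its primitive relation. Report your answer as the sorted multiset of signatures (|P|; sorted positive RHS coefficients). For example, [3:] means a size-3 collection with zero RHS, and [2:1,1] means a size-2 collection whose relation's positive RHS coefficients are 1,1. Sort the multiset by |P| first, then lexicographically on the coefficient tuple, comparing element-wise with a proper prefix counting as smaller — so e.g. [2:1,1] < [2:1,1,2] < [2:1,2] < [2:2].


|primitive collections| = 10. Relations:

  P={0,2}:  v_{0} + v_{2} = v_{4} — sig = [2:1]
  P={0,6}:  v_{0} + v_{6} = v_{2} — sig = [2:1]
  P={1,4}:  v_{1} + v_{4} = v_{8} — sig = [2:1]
  P={3,5}:  v_{3} + v_{5} = v_{7} — sig = [2:1]
  P={1,2}:  v_{1} + v_{2} = v_{7} + 2·v_{8} — sig = [2:1,2]
  P={4,6}:  v_{4} + v_{6} = 2·v_{2} — sig = [2:2]
  P={1,6}:  v_{1} + v_{6} = 2·v_{7} + 3·v_{8} — sig = [2:2,3]
  P={0,7,8}:  v_{0} + v_{7} + v_{8} = 0 — sig = [3:]
  P={2,7,8}:  v_{2} + v_{7} + v_{8} = v_{6} — sig = [3:1]
  P={4,7,8}:  v_{4} + v_{7} + v_{8} = v_{2} — sig = [3:1]

Sorted signature multiset PRS(X):
{ [2:1] ×4,  [2:1,2],  [2:2],  [2:2,3],  [3:],  [3:1] ×2 }


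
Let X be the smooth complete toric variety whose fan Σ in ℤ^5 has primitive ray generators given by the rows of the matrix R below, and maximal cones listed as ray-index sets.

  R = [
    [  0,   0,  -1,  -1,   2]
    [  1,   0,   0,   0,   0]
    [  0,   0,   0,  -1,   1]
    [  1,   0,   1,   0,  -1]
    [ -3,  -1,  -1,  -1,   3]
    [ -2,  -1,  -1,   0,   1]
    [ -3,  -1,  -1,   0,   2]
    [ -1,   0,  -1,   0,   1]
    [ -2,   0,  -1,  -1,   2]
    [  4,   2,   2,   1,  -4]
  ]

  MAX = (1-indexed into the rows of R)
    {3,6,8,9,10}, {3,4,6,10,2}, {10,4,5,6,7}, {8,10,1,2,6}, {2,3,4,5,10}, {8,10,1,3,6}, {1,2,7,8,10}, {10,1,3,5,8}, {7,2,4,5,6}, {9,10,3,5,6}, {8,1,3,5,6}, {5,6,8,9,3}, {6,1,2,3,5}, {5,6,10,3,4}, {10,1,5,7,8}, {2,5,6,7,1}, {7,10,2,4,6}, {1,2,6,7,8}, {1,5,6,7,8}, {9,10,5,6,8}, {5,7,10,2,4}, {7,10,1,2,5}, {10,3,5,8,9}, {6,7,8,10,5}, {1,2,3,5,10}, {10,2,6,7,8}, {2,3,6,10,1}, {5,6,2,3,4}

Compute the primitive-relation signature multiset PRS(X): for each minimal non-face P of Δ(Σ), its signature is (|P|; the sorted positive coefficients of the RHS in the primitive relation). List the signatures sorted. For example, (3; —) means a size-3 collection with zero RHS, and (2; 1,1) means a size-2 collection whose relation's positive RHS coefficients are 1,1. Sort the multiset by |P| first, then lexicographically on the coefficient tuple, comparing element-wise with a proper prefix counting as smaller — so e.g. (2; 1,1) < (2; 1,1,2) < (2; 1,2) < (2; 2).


Σ has 13 primitive collections:

  • {4,8}:  v_{4} + v_{8} = 0  so sig = (2; —)
  • {3,7}:  v_{3} + v_{7} = v_{5}  so sig = (2; 1)
  • {1,4}:  v_{1} + v_{4} = v_{2} + v_{3}  so sig = (2; 1,1)
  • {2,9}:  v_{2} + v_{9} = v_{3} + v_{8}  so sig = (2; 1,1)
  • {4,9}:  v_{4} + v_{9} = v_{3} + v_{5} + v_{6} + v_{10}  so sig = (2; 1,1,1,1)
  • {7,9}:  v_{7} + v_{9} = 2·v_{5} + v_{6} + v_{8} + v_{10}  so sig = (2; 1,1,1,2)
  • {1,9}:  v_{1} + v_{9} = 2·v_{3} + 2·v_{8}  so sig = (2; 2,2)
  • {2,3,8}:  v_{2} + v_{3} + v_{8} = v_{1}  so sig = (3; 1)
  • {2,5,8}:  v_{2} + v_{5} + v_{8} = v_{1} + v_{7}  so sig = (3; 1,1)
  • {2,5,6,10}:  v_{2} + v_{5} + v_{6} + v_{10} = 0  so sig = (4; —)
  • {1,6,7,10}:  v_{1} + v_{6} + v_{7} + v_{10} = v_{8}  so sig = (4; 1)
  • {1,5,6,10}:  v_{1} + v_{5} + v_{6} + v_{10} = v_{3} + v_{8}  so sig = (4; 1,1)
  • {3,5,6,8,10}:  v_{3} + v_{5} + v_{6} + v_{8} + v_{10} = v_{9}  so sig = (5; 1)

Hence PRS(X_Σ) =
    |P|=2: 7 collections, coeffs (), (1), (1,1), (1,1), (1,1,1,1), (1,1,1,2), (2,2)
    |P|=3: 2 collections, coeffs (1), (1,1)
    |P|=4: 3 collections, coeffs (), (1), (1,1)
    |P|=5: 1 collection, coeffs (1)


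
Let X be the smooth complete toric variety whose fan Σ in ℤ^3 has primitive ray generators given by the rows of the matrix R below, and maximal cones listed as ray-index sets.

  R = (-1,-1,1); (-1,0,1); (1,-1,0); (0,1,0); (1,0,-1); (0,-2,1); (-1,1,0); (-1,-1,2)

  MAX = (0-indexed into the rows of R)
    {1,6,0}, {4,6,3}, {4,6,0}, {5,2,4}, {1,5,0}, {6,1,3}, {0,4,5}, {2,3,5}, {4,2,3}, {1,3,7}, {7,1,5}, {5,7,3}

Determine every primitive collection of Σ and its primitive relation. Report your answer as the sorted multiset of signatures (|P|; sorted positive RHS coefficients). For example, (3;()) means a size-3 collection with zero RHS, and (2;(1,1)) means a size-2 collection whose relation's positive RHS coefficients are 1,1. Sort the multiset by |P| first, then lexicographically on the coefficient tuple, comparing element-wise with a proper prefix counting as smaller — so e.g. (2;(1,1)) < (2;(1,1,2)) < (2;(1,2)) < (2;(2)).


Σ has 12 primitive collections:

  P = {1,4}:  v_{1} + v_{4} = 0  ⇒ sig = (2;())
  P = {2,6}:  v_{2} + v_{6} = 0  ⇒ sig = (2;())
  P = {0,2}:  v_{0} + v_{2} = v_{5}  ⇒ sig = (2;(1))
  P = {0,3}:  v_{0} + v_{3} = v_{1}  ⇒ sig = (2;(1))
  P = {5,6}:  v_{5} + v_{6} = v_{0}  ⇒ sig = (2;(1))
  P = {1,2}:  v_{1} + v_{2} = v_{3} + v_{5}  ⇒ sig = (2;(1,1))
  P = {4,7}:  v_{4} + v_{7} = v_{3} + v_{5}  ⇒ sig = (2;(1,1))
  P = {0,7}:  v_{0} + v_{7} = 2·v_{1} + v_{5}  ⇒ sig = (2;(1,2))
  P = {6,7}:  v_{6} + v_{7} = 2·v_{1}  ⇒ sig = (2;(2))
  P = {2,7}:  v_{2} + v_{7} = 2·v_{3} + 2·v_{5}  ⇒ sig = (2;(2,2))
  P = {1,3,5}:  v_{1} + v_{3} + v_{5} = v_{7}  ⇒ sig = (3;(1))
  P = {3,4,5}:  v_{3} + v_{4} + v_{5} = v_{2}  ⇒ sig = (3;(1))

so the primitive-relation signature multiset is
    (2;())
    (2;())
    (2;(1))
    (2;(1))
    (2;(1))
    (2;(1,1))
    (2;(1,1))
    (2;(1,2))
    (2;(2))
    (2;(2,2))
    (3;(1))
    (3;(1))


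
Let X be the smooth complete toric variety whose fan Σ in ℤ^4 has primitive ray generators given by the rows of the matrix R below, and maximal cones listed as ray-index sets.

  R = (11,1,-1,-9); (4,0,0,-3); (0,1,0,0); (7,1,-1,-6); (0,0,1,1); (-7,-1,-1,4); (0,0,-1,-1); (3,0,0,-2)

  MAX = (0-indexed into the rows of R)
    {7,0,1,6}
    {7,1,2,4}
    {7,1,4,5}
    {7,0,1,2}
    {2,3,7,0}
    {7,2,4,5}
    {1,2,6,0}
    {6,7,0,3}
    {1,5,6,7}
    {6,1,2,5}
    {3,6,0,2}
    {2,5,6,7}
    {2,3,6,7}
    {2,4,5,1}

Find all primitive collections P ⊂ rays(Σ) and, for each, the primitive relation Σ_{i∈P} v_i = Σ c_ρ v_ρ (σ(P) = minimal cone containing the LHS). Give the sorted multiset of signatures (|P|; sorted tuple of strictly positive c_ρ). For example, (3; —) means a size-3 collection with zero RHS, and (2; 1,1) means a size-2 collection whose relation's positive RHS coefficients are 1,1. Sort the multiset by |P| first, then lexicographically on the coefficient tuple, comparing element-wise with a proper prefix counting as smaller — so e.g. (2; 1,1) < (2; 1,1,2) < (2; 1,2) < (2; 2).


The 9 primitive collections of Σ (r=8, n=4):

  P={4,6}:  v_{4} + v_{6} = 0 — sig = (2; —)
  P={1,3}:  v_{1} + v_{3} = v_{0} — sig = (2; 1)
  P={3,4}:  v_{3} + v_{4} = v_{1} + v_{2} + v_{7} — sig = (2; 1,1,1)
  P={0,4}:  v_{0} + v_{4} = 2·v_{1} + v_{2} + v_{7} — sig = (2; 1,1,2)
  P={0,5}:  v_{0} + v_{5} = v_{1} + 2·v_{6} — sig = (2; 1,2)
  P={3,5}:  v_{3} + v_{5} = 2·v_{6} — sig = (2; 2)
  P={1,2,5,7}:  v_{1} + v_{2} + v_{5} + v_{7} = v_{6} — sig = (4; 1)
  P={1,2,6,7}:  v_{1} + v_{2} + v_{6} + v_{7} = v_{3} — sig = (4; 1)
  P={0,2,6,7}:  v_{0} + v_{2} + v_{6} + v_{7} = 2·v_{3} — sig = (4; 2)

Signatures (|P|; sorted positive RHS coefficients), sorted:
[(2; —), (2; 1), (2; 1,1,1), (2; 1,1,2), (2; 1,2), (2; 2), (4; 1), (4; 1), (4; 2)]


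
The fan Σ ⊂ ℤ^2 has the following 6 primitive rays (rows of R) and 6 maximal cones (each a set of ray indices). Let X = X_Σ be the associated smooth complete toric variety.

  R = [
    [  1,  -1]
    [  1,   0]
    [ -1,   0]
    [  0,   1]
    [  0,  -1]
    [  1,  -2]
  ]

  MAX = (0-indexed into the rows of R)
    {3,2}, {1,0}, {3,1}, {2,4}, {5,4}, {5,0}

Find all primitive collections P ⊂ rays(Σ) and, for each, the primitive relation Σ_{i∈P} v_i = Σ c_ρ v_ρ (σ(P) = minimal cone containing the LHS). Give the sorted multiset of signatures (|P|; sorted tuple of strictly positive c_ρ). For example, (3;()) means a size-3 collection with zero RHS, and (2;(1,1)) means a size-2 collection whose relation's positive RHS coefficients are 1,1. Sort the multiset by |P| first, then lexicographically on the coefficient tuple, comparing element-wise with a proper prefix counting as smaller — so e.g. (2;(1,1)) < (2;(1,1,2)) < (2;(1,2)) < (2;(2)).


Minimal non-faces — 9 found among 6 rays, 6 max cones:

  P={1,2}:  v_{1} + v_{2} = 0 — sig = (2;())
  P={3,4}:  v_{3} + v_{4} = 0 — sig = (2;())
  P={0,2}:  v_{0} + v_{2} = v_{4} — sig = (2;(1))
  P={0,3}:  v_{0} + v_{3} = v_{1} — sig = (2;(1))
  P={0,4}:  v_{0} + v_{4} = v_{5} — sig = (2;(1))
  P={1,4}:  v_{1} + v_{4} = v_{0} — sig = (2;(1))
  P={3,5}:  v_{3} + v_{5} = v_{0} — sig = (2;(1))
  P={1,5}:  v_{1} + v_{5} = 2·v_{0} — sig = (2;(2))
  P={2,5}:  v_{2} + v_{5} = 2·v_{4} — sig = (2;(2))

Sorted signature multiset PRS(X):
    (2;())
    (2;())
    (2;(1))
    (2;(1))
    (2;(1))
    (2;(1))
    (2;(1))
    (2;(2))
    (2;(2))


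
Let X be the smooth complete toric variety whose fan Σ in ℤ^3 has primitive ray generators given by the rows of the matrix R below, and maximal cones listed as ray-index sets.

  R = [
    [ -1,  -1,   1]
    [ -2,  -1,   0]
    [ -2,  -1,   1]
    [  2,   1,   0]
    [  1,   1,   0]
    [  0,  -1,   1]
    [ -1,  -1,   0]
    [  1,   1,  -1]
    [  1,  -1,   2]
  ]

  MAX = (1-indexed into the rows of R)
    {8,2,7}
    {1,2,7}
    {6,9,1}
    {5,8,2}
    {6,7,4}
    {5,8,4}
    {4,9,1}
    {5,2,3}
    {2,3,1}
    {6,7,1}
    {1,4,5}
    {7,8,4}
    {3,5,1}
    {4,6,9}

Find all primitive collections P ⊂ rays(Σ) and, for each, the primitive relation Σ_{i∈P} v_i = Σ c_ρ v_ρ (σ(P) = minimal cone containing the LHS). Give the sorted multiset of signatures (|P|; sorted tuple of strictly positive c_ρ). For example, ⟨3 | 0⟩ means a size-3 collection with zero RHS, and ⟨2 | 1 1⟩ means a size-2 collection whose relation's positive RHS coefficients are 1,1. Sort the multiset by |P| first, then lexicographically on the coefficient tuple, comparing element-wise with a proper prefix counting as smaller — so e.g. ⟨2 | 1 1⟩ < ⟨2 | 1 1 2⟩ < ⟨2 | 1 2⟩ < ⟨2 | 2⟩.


Δ(Σ) — 9 vertices, 18 min non-faces:

  P = {1,8}:  v_{1} + v_{8} = 0  ⟹  sig = ⟨2 | 0⟩
  P = {2,4}:  v_{2} + v_{4} = 0  ⟹  sig = ⟨2 | 0⟩
  P = {5,7}:  v_{5} + v_{7} = 0  ⟹  sig = ⟨2 | 0⟩
  P = {2,6}:  v_{2} + v_{6} = v_{1} + v_{7}  ⟹  sig = ⟨2 | 1 1⟩
  P = {2,9}:  v_{2} + v_{9} = v_{1} + v_{6}  ⟹  sig = ⟨2 | 1 1⟩
  P = {3,4}:  v_{3} + v_{4} = v_{1} + v_{5}  ⟹  sig = ⟨2 | 1 1⟩
  P = {3,7}:  v_{3} + v_{7} = v_{1} + v_{2}  ⟹  sig = ⟨2 | 1 1⟩
  P = {3,8}:  v_{3} + v_{8} = v_{2} + v_{5}  ⟹  sig = ⟨2 | 1 1⟩
  P = {5,6}:  v_{5} + v_{6} = v_{1} + v_{4}  ⟹  sig = ⟨2 | 1 1⟩
  P = {6,8}:  v_{6} + v_{8} = v_{4} + v_{7}  ⟹  sig = ⟨2 | 1 1⟩
  P = {8,9}:  v_{8} + v_{9} = v_{4} + v_{6}  ⟹  sig = ⟨2 | 1 1⟩
  P = {3,9}:  v_{3} + v_{9} = 3·v_{1} + v_{4}  ⟹  sig = ⟨2 | 1 3⟩
  P = {3,6}:  v_{3} + v_{6} = 2·v_{1}  ⟹  sig = ⟨2 | 2⟩
  P = {7,9}:  v_{7} + v_{9} = 2·v_{6}  ⟹  sig = ⟨2 | 2⟩
  P = {5,9}:  v_{5} + v_{9} = 2·v_{1} + 2·v_{4}  ⟹  sig = ⟨2 | 2 2⟩
  P = {1,2,5}:  v_{1} + v_{2} + v_{5} = v_{3}  ⟹  sig = ⟨3 | 1⟩
  P = {1,4,6}:  v_{1} + v_{4} + v_{6} = v_{9}  ⟹  sig = ⟨3 | 1⟩
  P = {1,4,7}:  v_{1} + v_{4} + v_{7} = v_{6}  ⟹  sig = ⟨3 | 1⟩

Hence PRS(X_Σ) =
    |P|=2: 15 collections, coeffs (), (), (), (1,1), (1,1), (1,1), (1,1), (1,1), (1,1), (1,1), (1,1), (1,3), (2), (2), (2,2)
    |P|=3: 3 collections, coeffs (1), (1), (1)


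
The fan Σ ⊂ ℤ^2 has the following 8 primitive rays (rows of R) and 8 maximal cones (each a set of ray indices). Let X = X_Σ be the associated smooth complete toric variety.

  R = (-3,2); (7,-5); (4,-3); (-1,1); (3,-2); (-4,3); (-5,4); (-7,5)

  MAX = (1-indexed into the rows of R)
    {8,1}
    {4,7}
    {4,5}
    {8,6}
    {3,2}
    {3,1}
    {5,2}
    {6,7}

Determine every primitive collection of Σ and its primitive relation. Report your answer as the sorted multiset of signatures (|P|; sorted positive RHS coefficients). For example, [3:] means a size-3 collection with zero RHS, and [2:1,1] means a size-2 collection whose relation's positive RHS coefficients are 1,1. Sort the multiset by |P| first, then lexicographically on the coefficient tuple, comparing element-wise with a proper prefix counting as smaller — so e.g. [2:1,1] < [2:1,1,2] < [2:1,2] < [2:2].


|primitive collections| = 20. Relations:

  P={1,5}:  v_{1} + v_{5} = 0  so sig = [2:]
  P={2,8}:  v_{2} + v_{8} = 0  so sig = [2:]
  P={3,6}:  v_{3} + v_{6} = 0  so sig = [2:]
  P={1,2}:  v_{1} + v_{2} = v_{3}  so sig = [2:1]
  P={1,4}:  v_{1} + v_{4} = v_{6}  so sig = [2:1]
  P={1,6}:  v_{1} + v_{6} = v_{8}  so sig = [2:1]
  P={2,6}:  v_{2} + v_{6} = v_{5}  so sig = [2:1]
  P={3,4}:  v_{3} + v_{4} = v_{5}  so sig = [2:1]
  P={3,5}:  v_{3} + v_{5} = v_{2}  so sig = [2:1]
  P={3,7}:  v_{3} + v_{7} = v_{4}  so sig = [2:1]
  P={3,8}:  v_{3} + v_{8} = v_{1}  so sig = [2:1]
  P={4,6}:  v_{4} + v_{6} = v_{7}  so sig = [2:1]
  P={5,6}:  v_{5} + v_{6} = v_{4}  so sig = [2:1]
  P={5,8}:  v_{5} + v_{8} = v_{6}  so sig = [2:1]
  P={2,7}:  v_{2} + v_{7} = v_{4} + v_{5}  so sig = [2:1,1]
  P={1,7}:  v_{1} + v_{7} = 2·v_{6}  so sig = [2:2]
  P={2,4}:  v_{2} + v_{4} = 2·v_{5}  so sig = [2:2]
  P={4,8}:  v_{4} + v_{8} = 2·v_{6}  so sig = [2:2]
  P={5,7}:  v_{5} + v_{7} = 2·v_{4}  so sig = [2:2]
  P={7,8}:  v_{7} + v_{8} = 3·v_{6}  so sig = [2:3]

Sorted signature multiset PRS(X):
    |P|=2: 20 collections, coeffs (), (), (), (1), (1), (1), (1), (1), (1), (1), (1), (1), (1), (1), (1,1), (2), (2), (2), (2), (3)


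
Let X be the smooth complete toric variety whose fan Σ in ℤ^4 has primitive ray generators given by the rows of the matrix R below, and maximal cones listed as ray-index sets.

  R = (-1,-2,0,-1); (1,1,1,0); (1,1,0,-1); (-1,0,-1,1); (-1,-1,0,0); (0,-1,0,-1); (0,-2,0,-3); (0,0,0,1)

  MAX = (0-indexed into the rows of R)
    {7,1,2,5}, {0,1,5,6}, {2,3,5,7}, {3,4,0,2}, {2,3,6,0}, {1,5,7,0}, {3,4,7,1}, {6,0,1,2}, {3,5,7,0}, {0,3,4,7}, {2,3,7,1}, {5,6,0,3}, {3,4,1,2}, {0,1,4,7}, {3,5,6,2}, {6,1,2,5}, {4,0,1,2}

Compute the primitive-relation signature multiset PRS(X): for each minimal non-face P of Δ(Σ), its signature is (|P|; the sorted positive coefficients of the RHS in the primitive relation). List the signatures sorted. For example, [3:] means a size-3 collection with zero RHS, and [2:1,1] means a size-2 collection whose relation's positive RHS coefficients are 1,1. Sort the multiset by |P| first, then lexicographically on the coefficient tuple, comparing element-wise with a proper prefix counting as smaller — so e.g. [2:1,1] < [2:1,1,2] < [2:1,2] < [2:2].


Δ(Σ) — 8 vertices, 9 min non-faces:

  P={4,5}:  v_{4} + v_{5} = v_{0}  ⇒ sig = [2:1]
  P={4,6}:  v_{4} + v_{6} = 2·v_{0} + v_{2}  ⇒ sig = [2:1,2]
  P={6,7}:  v_{6} + v_{7} = 2·v_{5}  ⇒ sig = [2:2]
  P={1,3,5}:  v_{1} + v_{3} + v_{5} = 0  ⇒ sig = [3:]
  P={2,4,7}:  v_{2} + v_{4} + v_{7} = 0  ⇒ sig = [3:]
  P={0,1,3}:  v_{0} + v_{1} + v_{3} = v_{4}  ⇒ sig = [3:1]
  P={0,2,5}:  v_{0} + v_{2} + v_{5} = v_{6}  ⇒ sig = [3:1]
  P={0,2,7}:  v_{0} + v_{2} + v_{7} = v_{5}  ⇒ sig = [3:1]
  P={1,3,6}:  v_{1} + v_{3} + v_{6} = v_{0} + v_{2}  ⇒ sig = [3:1,1]

Sorted signature multiset PRS(X):
{ [2:1],  [2:1,2],  [2:2],  [3:] ×2,  [3:1] ×3,  [3:1,1] }


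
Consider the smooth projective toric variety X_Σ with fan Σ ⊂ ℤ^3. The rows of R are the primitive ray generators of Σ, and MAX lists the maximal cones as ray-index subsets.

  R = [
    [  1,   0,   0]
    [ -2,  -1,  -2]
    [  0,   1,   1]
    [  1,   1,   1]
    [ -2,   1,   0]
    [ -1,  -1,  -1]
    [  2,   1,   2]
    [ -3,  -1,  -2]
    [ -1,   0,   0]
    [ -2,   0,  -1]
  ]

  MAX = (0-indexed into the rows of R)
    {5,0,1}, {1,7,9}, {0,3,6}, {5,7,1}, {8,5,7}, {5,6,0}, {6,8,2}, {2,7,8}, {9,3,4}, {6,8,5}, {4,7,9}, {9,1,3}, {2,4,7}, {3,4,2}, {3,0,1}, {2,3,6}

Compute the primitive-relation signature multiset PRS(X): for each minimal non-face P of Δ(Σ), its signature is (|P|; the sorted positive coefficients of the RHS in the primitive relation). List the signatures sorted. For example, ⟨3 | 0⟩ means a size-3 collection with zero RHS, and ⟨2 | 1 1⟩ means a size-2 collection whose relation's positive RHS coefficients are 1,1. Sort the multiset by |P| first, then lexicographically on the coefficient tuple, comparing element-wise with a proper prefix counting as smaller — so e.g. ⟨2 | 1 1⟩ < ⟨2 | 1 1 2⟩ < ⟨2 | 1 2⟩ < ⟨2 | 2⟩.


21 minimal non-faces of Δ(Σ) (on 10 rays):

  P={0,8}:  v_{0} + v_{8} = 0  so sig = ⟨2 | 0⟩
  P={1,6}:  v_{1} + v_{6} = 0  so sig = ⟨2 | 0⟩
  P={3,5}:  v_{3} + v_{5} = 0  so sig = ⟨2 | 0⟩
  P={0,2}:  v_{0} + v_{2} = v_{3}  so sig = ⟨2 | 1⟩
  P={0,7}:  v_{0} + v_{7} = v_{1}  so sig = ⟨2 | 1⟩
  P={1,2}:  v_{1} + v_{2} = v_{9}  so sig = ⟨2 | 1⟩
  P={1,8}:  v_{1} + v_{8} = v_{7}  so sig = ⟨2 | 1⟩
  P={2,5}:  v_{2} + v_{5} = v_{8}  so sig = ⟨2 | 1⟩
  P={2,9}:  v_{2} + v_{9} = v_{4}  so sig = ⟨2 | 1⟩
  P={3,7}:  v_{3} + v_{7} = v_{9}  so sig = ⟨2 | 1⟩
  P={3,8}:  v_{3} + v_{8} = v_{2}  so sig = ⟨2 | 1⟩
  P={5,9}:  v_{5} + v_{9} = v_{7}  so sig = ⟨2 | 1⟩
  P={6,7}:  v_{6} + v_{7} = v_{8}  so sig = ⟨2 | 1⟩
  P={6,9}:  v_{6} + v_{9} = v_{2}  so sig = ⟨2 | 1⟩
  P={0,4}:  v_{0} + v_{4} = v_{3} + v_{9}  so sig = ⟨2 | 1 1⟩
  P={0,9}:  v_{0} + v_{9} = v_{1} + v_{3}  so sig = ⟨2 | 1 1⟩
  P={4,5}:  v_{4} + v_{5} = v_{2} + v_{7}  so sig = ⟨2 | 1 1⟩
  P={8,9}:  v_{8} + v_{9} = v_{2} + v_{7}  so sig = ⟨2 | 1 1⟩
  P={4,8}:  v_{4} + v_{8} = 2·v_{2} + v_{7}  so sig = ⟨2 | 1 2⟩
  P={1,4}:  v_{1} + v_{4} = 2·v_{9}  so sig = ⟨2 | 2⟩
  P={4,6}:  v_{4} + v_{6} = 2·v_{2}  so sig = ⟨2 | 2⟩

Hence PRS(X_Σ) =
[⟨2 | 0⟩, ⟨2 | 0⟩, ⟨2 | 0⟩, ⟨2 | 1⟩, ⟨2 | 1⟩, ⟨2 | 1⟩, ⟨2 | 1⟩, ⟨2 | 1⟩, ⟨2 | 1⟩, ⟨2 | 1⟩, ⟨2 | 1⟩, ⟨2 | 1⟩, ⟨2 | 1⟩, ⟨2 | 1⟩, ⟨2 | 1 1⟩, ⟨2 | 1 1⟩, ⟨2 | 1 1⟩, ⟨2 | 1 1⟩, ⟨2 | 1 2⟩, ⟨2 | 2⟩, ⟨2 | 2⟩]


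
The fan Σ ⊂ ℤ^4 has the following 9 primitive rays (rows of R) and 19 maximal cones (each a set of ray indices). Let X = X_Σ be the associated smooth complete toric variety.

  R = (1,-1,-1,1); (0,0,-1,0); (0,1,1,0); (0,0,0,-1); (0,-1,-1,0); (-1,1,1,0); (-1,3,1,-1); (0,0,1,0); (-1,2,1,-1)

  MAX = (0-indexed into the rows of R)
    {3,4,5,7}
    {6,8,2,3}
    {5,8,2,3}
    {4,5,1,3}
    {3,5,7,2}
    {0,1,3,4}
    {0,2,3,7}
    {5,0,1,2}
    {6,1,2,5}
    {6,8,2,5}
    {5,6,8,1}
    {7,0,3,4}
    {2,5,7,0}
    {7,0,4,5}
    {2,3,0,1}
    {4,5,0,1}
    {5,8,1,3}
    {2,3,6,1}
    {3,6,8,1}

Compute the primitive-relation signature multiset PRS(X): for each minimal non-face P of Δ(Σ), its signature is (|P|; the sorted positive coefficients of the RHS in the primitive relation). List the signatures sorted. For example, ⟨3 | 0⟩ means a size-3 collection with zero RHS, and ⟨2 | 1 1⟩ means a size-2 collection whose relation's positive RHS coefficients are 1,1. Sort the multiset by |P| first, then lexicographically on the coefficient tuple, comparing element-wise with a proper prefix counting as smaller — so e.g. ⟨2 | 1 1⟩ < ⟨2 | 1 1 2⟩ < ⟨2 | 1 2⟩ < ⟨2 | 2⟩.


The 12 primitive collections of Σ (r=9, n=4):

  P={1,7}:  v_{1} + v_{7} = 0  ⇒ sig = ⟨2 | 0⟩
  P={2,4}:  v_{2} + v_{4} = 0  ⇒ sig = ⟨2 | 0⟩
  P={0,8}:  v_{0} + v_{8} = v_{1} + v_{2}  ⇒ sig = ⟨2 | 1 1⟩
  P={4,6}:  v_{4} + v_{6} = v_{1} + v_{8}  ⇒ sig = ⟨2 | 1 1⟩
  P={6,7}:  v_{6} + v_{7} = v_{2} + v_{8}  ⇒ sig = ⟨2 | 1 1⟩
  P={4,8}:  v_{4} + v_{8} = v_{1} + v_{3} + v_{5}  ⇒ sig = ⟨2 | 1 1 1⟩
  P={7,8}:  v_{7} + v_{8} = v_{2} + v_{3} + v_{5}  ⇒ sig = ⟨2 | 1 1 1⟩
  P={0,6}:  v_{0} + v_{6} = 2·v_{1} + 2·v_{2}  ⇒ sig = ⟨2 | 2 2⟩
  P={0,3,5}:  v_{0} + v_{3} + v_{5} = 0  ⇒ sig = ⟨3 | 0⟩
  P={1,2,8}:  v_{1} + v_{2} + v_{8} = v_{6}  ⇒ sig = ⟨3 | 1⟩
  P={3,5,6}:  v_{3} + v_{5} + v_{6} = 2·v_{8}  ⇒ sig = ⟨3 | 2⟩
  P={1,2,3,5}:  v_{1} + v_{2} + v_{3} + v_{5} = v_{8}  ⇒ sig = ⟨4 | 1⟩

Sorted signature multiset PRS(X):
    ⟨2 | 0⟩
    ⟨2 | 0⟩
    ⟨2 | 1 1⟩
    ⟨2 | 1 1⟩
    ⟨2 | 1 1⟩
    ⟨2 | 1 1 1⟩
    ⟨2 | 1 1 1⟩
    ⟨2 | 2 2⟩
    ⟨3 | 0⟩
    ⟨3 | 1⟩
    ⟨3 | 2⟩
    ⟨4 | 1⟩


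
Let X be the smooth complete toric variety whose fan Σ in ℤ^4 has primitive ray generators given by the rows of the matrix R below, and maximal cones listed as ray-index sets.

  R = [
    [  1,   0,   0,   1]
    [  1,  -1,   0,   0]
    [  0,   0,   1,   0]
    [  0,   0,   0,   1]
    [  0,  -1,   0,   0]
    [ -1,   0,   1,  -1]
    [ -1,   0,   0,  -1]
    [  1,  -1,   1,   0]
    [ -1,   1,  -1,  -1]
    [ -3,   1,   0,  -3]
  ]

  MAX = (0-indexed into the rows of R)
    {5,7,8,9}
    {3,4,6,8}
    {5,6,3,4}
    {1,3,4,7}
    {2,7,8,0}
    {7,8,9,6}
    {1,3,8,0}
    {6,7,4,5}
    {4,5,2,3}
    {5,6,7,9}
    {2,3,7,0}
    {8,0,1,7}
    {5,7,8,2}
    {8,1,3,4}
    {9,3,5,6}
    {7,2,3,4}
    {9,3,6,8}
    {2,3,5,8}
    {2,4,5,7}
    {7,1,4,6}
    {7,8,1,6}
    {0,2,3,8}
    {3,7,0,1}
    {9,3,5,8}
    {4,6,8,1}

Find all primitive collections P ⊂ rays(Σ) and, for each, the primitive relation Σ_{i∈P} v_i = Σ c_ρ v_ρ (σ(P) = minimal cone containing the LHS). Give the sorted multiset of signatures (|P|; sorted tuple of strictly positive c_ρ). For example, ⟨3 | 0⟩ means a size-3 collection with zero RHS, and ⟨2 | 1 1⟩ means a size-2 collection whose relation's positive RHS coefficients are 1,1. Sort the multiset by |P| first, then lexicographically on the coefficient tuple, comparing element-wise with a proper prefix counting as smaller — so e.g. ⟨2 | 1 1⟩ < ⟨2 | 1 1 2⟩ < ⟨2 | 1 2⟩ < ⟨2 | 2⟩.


19 collections generate NE(X_Σ); each relation:

  {0,6}:  v_{0} + v_{6} = 0  so sig = ⟨2 | 0⟩
  {0,5}:  v_{0} + v_{5} = v_{2}  so sig = ⟨2 | 1⟩
  {1,2}:  v_{1} + v_{2} = v_{7}  so sig = ⟨2 | 1⟩
  {2,6}:  v_{2} + v_{6} = v_{5}  so sig = ⟨2 | 1⟩
  {0,4}:  v_{0} + v_{4} = v_{1} + v_{3}  so sig = ⟨2 | 1 1⟩
  {0,9}:  v_{0} + v_{9} = v_{5} + v_{8}  so sig = ⟨2 | 1 1⟩
  {1,5}:  v_{1} + v_{5} = v_{6} + v_{7}  so sig = ⟨2 | 1 1⟩
  {1,9}:  v_{1} + v_{9} = 2·v_{6} + v_{7} + v_{8}  so sig = ⟨2 | 1 1 2⟩
  {2,9}:  v_{2} + v_{9} = 2·v_{5} + v_{8}  so sig = ⟨2 | 1 2⟩
  {4,9}:  v_{4} + v_{9} = 3·v_{6}  so sig = ⟨2 | 3⟩
  {3,7,8}:  v_{3} + v_{7} + v_{8} = 0  so sig = ⟨3 | 0⟩
  {1,3,6}:  v_{1} + v_{3} + v_{6} = v_{4}  so sig = ⟨3 | 1⟩
  {2,4,8}:  v_{2} + v_{4} + v_{8} = v_{6}  so sig = ⟨3 | 1⟩
  {5,6,8}:  v_{5} + v_{6} + v_{8} = v_{9}  so sig = ⟨3 | 1⟩
  {3,6,7}:  v_{3} + v_{6} + v_{7} = v_{2} + v_{4}  so sig = ⟨3 | 1 1⟩
  {3,7,9}:  v_{3} + v_{7} + v_{9} = v_{5} + v_{6}  so sig = ⟨3 | 1 1⟩
  {4,7,8}:  v_{4} + v_{7} + v_{8} = v_{1} + v_{6}  so sig = ⟨3 | 1 1⟩
  {3,5,7}:  v_{3} + v_{5} + v_{7} = 2·v_{2} + v_{4}  so sig = ⟨3 | 1 2⟩
  {4,5,8}:  v_{4} + v_{5} + v_{8} = 2·v_{6}  so sig = ⟨3 | 2⟩

Signatures (|P|; sorted positive RHS coefficients), sorted:
    ⟨2 | 0⟩
    ⟨2 | 1⟩
    ⟨2 | 1⟩
    ⟨2 | 1⟩
    ⟨2 | 1 1⟩
    ⟨2 | 1 1⟩
    ⟨2 | 1 1⟩
    ⟨2 | 1 1 2⟩
    ⟨2 | 1 2⟩
    ⟨2 | 3⟩
    ⟨3 | 0⟩
    ⟨3 | 1⟩
    ⟨3 | 1⟩
    ⟨3 | 1⟩
    ⟨3 | 1 1⟩
    ⟨3 | 1 1⟩
    ⟨3 | 1 1⟩
    ⟨3 | 1 2⟩
    ⟨3 | 2⟩


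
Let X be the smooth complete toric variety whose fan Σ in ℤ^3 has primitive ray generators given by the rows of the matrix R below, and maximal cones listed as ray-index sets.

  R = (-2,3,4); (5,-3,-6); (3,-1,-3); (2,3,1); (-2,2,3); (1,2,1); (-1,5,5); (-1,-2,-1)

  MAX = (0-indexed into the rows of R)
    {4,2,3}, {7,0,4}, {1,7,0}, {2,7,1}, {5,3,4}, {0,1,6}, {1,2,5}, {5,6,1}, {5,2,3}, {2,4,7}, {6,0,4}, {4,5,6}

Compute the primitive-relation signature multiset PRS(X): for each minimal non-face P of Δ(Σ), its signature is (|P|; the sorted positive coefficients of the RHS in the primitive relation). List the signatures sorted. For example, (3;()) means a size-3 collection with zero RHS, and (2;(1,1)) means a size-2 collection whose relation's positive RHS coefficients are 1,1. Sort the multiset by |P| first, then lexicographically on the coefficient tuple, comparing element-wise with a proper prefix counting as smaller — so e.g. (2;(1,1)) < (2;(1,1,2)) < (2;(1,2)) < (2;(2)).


Σ has 11 primitive collections:

  P = {5,7}:  v_{5} + v_{7} = 0  ⟹  sig = (2;())
  P = {0,2}:  v_{0} + v_{2} = v_{5}  ⟹  sig = (2;(1))
  P = {0,5}:  v_{0} + v_{5} = v_{6}  ⟹  sig = (2;(1))
  P = {1,4}:  v_{1} + v_{4} = v_{2}  ⟹  sig = (2;(1))
  P = {6,7}:  v_{6} + v_{7} = v_{0}  ⟹  sig = (2;(1))
  P = {3,7}:  v_{3} + v_{7} = v_{2} + v_{4}  ⟹  sig = (2;(1,1))
  P = {0,3}:  v_{0} + v_{3} = v_{4} + 2·v_{5}  ⟹  sig = (2;(1,2))
  P = {1,3}:  v_{1} + v_{3} = 2·v_{2} + v_{5}  ⟹  sig = (2;(1,2))
  P = {3,6}:  v_{3} + v_{6} = v_{4} + 3·v_{5}  ⟹  sig = (2;(1,3))
  P = {2,6}:  v_{2} + v_{6} = 2·v_{5}  ⟹  sig = (2;(2))
  P = {2,4,5}:  v_{2} + v_{4} + v_{5} = v_{3}  ⟹  sig = (3;(1))

Sorted signature multiset PRS(X):
[(2;()), (2;(1)), (2;(1)), (2;(1)), (2;(1)), (2;(1,1)), (2;(1,2)), (2;(1,2)), (2;(1,3)), (2;(2)), (3;(1))]


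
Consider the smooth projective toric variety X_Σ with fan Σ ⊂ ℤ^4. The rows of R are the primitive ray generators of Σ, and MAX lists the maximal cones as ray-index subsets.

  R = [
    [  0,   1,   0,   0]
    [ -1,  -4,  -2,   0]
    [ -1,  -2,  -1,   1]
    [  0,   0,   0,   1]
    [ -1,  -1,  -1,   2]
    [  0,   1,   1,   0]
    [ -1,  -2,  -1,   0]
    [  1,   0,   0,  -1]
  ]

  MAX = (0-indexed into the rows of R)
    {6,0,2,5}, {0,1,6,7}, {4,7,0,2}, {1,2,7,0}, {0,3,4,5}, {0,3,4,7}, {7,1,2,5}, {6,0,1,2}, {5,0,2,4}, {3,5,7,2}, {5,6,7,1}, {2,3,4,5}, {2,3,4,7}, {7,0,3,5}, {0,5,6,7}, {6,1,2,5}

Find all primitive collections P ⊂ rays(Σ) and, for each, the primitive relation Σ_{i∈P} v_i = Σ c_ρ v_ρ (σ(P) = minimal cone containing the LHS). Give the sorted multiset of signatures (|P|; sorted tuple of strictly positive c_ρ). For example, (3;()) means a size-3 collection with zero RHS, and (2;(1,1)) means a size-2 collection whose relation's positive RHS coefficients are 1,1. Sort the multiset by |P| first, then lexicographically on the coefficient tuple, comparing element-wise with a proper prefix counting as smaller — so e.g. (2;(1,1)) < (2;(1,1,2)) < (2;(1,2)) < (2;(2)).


The 9 primitive collections of Σ (r=8, n=4):

  P={3,6}:  v_{3} + v_{6} = v_{2} — sig = (2;(1))
  P={1,4}:  v_{1} + v_{4} = v_{0} + 3·v_{2} + v_{7} — sig = (2;(1,1,3))
  P={1,3}:  v_{1} + v_{3} = 2·v_{2} + v_{7} — sig = (2;(1,2))
  P={4,6}:  v_{4} + v_{6} = v_{0} + 2·v_{2} — sig = (2;(1,2))
  P={0,1,5}:  v_{0} + v_{1} + v_{5} = v_{6} — sig = (3;(1))
  P={0,2,3}:  v_{0} + v_{2} + v_{3} = v_{4} — sig = (3;(1))
  P={2,6,7}:  v_{2} + v_{6} + v_{7} = v_{1} — sig = (3;(1))
  P={4,5,7}:  v_{4} + v_{5} + v_{7} = v_{3} — sig = (3;(1))
  P={0,2,5,7}:  v_{0} + v_{2} + v_{5} + v_{7} = 0 — sig = (4;())

Sorted signature multiset PRS(X):
{ (2;(1)),  (2;(1,1,3)),  (2;(1,2)) ×2,  (3;(1)) ×4,  (4;()) }


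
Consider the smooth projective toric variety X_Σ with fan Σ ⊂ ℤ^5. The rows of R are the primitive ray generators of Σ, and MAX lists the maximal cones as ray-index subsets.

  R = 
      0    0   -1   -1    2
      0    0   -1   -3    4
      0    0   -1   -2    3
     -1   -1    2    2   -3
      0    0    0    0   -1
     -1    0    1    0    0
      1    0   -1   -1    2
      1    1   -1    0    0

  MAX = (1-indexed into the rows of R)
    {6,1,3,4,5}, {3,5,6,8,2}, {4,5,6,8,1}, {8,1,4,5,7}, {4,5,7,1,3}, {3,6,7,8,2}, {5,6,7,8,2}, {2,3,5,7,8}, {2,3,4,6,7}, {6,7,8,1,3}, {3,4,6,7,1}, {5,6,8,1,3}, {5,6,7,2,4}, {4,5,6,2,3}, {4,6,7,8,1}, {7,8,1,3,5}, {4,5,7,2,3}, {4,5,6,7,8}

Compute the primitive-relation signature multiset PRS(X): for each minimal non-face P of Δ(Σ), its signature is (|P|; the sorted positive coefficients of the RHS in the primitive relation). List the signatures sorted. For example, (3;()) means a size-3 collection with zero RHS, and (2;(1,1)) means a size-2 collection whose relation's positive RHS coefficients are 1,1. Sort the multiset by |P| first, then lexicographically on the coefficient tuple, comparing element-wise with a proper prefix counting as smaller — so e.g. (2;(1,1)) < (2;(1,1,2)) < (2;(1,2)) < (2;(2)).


5 minimal non-faces of Δ(Σ) (on 8 rays):

  P = {1,2}:  v_{1} + v_{2} = 2·v_{3}  ⟹  sig = (2;(2))
  P = {3,4,8}:  v_{3} + v_{4} + v_{8} = 0  ⟹  sig = (3;())
  P = {2,4,8}:  v_{2} + v_{4} + v_{8} = v_{5} + v_{6} + v_{7}  ⟹  sig = (3;(1,1,1))
  P = {1,5,6,7}:  v_{1} + v_{5} + v_{6} + v_{7} = v_{3}  ⟹  sig = (4;(1))
  P = {3,5,6,7}:  v_{3} + v_{5} + v_{6} + v_{7} = v_{2}  ⟹  sig = (4;(1))

Signatures (|P|; sorted positive RHS coefficients), sorted:
    (2;(2))
    (3;())
    (3;(1,1,1))
    (4;(1))
    (4;(1))


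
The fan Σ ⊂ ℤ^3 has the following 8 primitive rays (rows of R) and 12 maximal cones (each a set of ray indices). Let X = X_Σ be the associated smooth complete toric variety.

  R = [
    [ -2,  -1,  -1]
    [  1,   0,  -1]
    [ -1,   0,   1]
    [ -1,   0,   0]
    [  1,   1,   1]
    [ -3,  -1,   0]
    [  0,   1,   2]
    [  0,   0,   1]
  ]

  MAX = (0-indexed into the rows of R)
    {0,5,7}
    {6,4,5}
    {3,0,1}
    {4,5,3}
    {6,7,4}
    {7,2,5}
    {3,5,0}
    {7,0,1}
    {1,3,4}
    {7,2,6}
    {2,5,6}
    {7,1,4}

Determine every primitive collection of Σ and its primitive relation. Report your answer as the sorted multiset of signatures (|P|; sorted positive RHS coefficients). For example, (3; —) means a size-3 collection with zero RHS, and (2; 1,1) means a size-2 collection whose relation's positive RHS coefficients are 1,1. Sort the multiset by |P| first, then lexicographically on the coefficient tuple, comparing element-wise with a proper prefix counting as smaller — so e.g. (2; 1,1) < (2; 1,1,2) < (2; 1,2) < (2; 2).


12 minimal non-faces of Δ(Σ) (on 8 rays):

  P = {1,2}:  v_{1} + v_{2} = 0  so sig = (2; —)
  P = {0,2}:  v_{0} + v_{2} = v_{5}  so sig = (2; 1)
  P = {0,4}:  v_{0} + v_{4} = v_{3}  so sig = (2; 1)
  P = {1,5}:  v_{1} + v_{5} = v_{0}  so sig = (2; 1)
  P = {1,6}:  v_{1} + v_{6} = v_{4}  so sig = (2; 1)
  P = {2,4}:  v_{2} + v_{4} = v_{6}  so sig = (2; 1)
  P = {3,7}:  v_{3} + v_{7} = v_{2}  so sig = (2; 1)
  P = {0,6}:  v_{0} + v_{6} = v_{4} + v_{5}  so sig = (2; 1,1)
  P = {2,3}:  v_{2} + v_{3} = v_{4} + v_{5}  so sig = (2; 1,1)
  P = {3,6}:  v_{3} + v_{6} = 2·v_{4} + v_{5}  so sig = (2; 1,2)
  P = {4,5,7}:  v_{4} + v_{5} + v_{7} = 2·v_{2}  so sig = (3; 2)
  P = {5,6,7}:  v_{5} + v_{6} + v_{7} = 3·v_{2}  so sig = (3; 3)

Hence PRS(X_Σ) =
    (2; —)
    (2; 1)
    (2; 1)
    (2; 1)
    (2; 1)
    (2; 1)
    (2; 1)
    (2; 1,1)
    (2; 1,1)
    (2; 1,2)
    (3; 2)
    (3; 3)


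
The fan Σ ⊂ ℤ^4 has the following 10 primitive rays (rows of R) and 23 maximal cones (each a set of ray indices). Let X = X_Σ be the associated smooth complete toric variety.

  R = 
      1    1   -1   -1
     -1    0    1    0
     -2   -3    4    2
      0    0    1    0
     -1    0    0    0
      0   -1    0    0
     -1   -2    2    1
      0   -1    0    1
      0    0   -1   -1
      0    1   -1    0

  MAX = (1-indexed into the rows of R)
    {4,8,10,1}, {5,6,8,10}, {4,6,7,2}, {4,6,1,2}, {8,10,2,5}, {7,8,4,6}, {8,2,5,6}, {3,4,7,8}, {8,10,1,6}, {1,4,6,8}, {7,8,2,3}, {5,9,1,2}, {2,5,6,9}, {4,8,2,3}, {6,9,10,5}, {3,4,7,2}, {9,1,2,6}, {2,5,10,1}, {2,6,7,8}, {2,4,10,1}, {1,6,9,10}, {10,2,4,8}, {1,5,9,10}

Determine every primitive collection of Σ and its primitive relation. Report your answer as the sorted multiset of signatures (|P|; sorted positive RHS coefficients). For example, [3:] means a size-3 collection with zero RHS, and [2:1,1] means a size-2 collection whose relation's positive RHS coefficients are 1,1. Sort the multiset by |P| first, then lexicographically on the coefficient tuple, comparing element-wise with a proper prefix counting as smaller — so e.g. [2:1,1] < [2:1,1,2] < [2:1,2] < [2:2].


Σ has 20 primitive collections:

  P = {4,5}:  v_{4} + v_{5} = v_{2}  →  sig = [2:1]
  P = {1,3}:  v_{1} + v_{3} = v_{4} + v_{7}  →  sig = [2:1,1]
  P = {1,7}:  v_{1} + v_{7} = v_{4} + v_{6}  →  sig = [2:1,1]
  P = {7,10}:  v_{7} + v_{10} = v_{2} + v_{8}  →  sig = [2:1,1]
  P = {3,9}:  v_{3} + v_{9} = v_{2} + v_{6} + v_{7}  →  sig = [2:1,1,1]
  P = {4,9}:  v_{4} + v_{9} = v_{1} + v_{2} + v_{6}  →  sig = [2:1,1,1]
  P = {3,5}:  v_{3} + v_{5} = 2·v_{2} + v_{7} + v_{8}  →  sig = [2:1,1,2]
  P = {5,7}:  v_{5} + v_{7} = 2·v_{2} + v_{6} + v_{8}  →  sig = [2:1,1,2]
  P = {7,9}:  v_{7} + v_{9} = v_{2} + 2·v_{6}  →  sig = [2:1,2]
  P = {8,9}:  v_{8} + v_{9} = 2·v_{6} + v_{10}  →  sig = [2:1,2]
  P = {3,10}:  v_{3} + v_{10} = 2·v_{2} + v_{4} + 2·v_{8}  →  sig = [2:1,2,2]
  P = {3,6}:  v_{3} + v_{6} = 2·v_{7}  →  sig = [2:2]
  P = {1,2,8}:  v_{1} + v_{2} + v_{8} = 0  →  sig = [3:]
  P = {4,6,10}:  v_{4} + v_{6} + v_{10} = 0  →  sig = [3:]
  P = {1,5,6}:  v_{1} + v_{5} + v_{6} = v_{9}  →  sig = [3:1]
  P = {2,6,10}:  v_{2} + v_{6} + v_{10} = v_{5}  →  sig = [3:1]
  P = {1,5,8}:  v_{1} + v_{5} + v_{8} = v_{6} + v_{10}  →  sig = [3:1,1]
  P = {2,9,10}:  v_{2} + v_{9} + v_{10} = v_{1} + 2·v_{5}  →  sig = [3:1,2]
  P = {2,4,6,8}:  v_{2} + v_{4} + v_{6} + v_{8} = v_{7}  →  sig = [4:1]
  P = {2,4,7,8}:  v_{2} + v_{4} + v_{7} + v_{8} = v_{3}  →  sig = [4:1]

Signatures (|P|; sorted positive RHS coefficients), sorted:
    [2:1]
    [2:1,1]
    [2:1,1]
    [2:1,1]
    [2:1,1,1]
    [2:1,1,1]
    [2:1,1,2]
    [2:1,1,2]
    [2:1,2]
    [2:1,2]
    [2:1,2,2]
    [2:2]
    [3:]
    [3:]
    [3:1]
    [3:1]
    [3:1,1]
    [3:1,2]
    [4:1]
    [4:1]
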